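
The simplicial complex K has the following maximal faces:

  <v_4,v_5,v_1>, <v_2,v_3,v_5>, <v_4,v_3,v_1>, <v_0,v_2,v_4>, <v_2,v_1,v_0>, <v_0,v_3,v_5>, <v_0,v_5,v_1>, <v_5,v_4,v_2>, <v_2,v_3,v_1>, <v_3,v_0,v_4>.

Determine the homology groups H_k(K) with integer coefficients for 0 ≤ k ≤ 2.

Order the vertices as v_0 < v_1 < v_2 < v_3 < v_4 < v_5. Listing each simplex with vertices in this order, K has dimension 2 with simplices:

  0-simplices (6): [v_0], [v_1], [v_2], [v_3], [v_4], [v_5]
  1-simplices (15): (15 of them)
  2-simplices (10): [v_0,v_1,v_2], [v_0,v_1,v_5], [v_0,v_2,v_4], [v_0,v_3,v_4], [v_0,v_3,v_5], [v_1,v_2,v_3], [v_1,v_3,v_4], [v_1,v_4,v_5], [v_2,v_3,v_5], [v_2,v_4,v_5]

so the chain groups are C_0 ≅ Z^6, C_1 ≅ Z^15, C_2 ≅ Z^10.

The boundary map ∂_1: C_1 → C_0 sends each edge [p,q] (with p < q) to q − p.
This gives a 6×15 integer matrix of rank 5; reducing to Smith normal form yields diagonal entries (1,1,1,1,1).

The boundary map ∂_2: C_2 → C_1 acts by ∂[p,q,r] = [q,r] − [p,r] + [p,q]. For instance
  ∂[v_1,v_3,v_4] = [v_3,v_4] − [v_1,v_4] + [v_1,v_3],
  ∂[v_2,v_3,v_5] = [v_3,v_5] − [v_2,v_5] + [v_2,v_3].
The 15×10 boundary matrix has rank 10 and Smith normal form diag(1,1,1,1,1,1,1,1,1,2).

Computing H_k = (kernel of ∂_k) / (image of ∂_{k+1}):

  H_0: rank C_0 − rank ∂_1 = 6 − 5 = 1, and the invariant factors of ∂_1 are all 1, so H_0 = Z.
  H_1: rank ker ∂_1 − rank ∂_2 = (15 − 5) − 10 = 0, and ∂_2 has invariant factor 2 > 1, so H_1 = Z/2.
  H_2: rank ker ∂_2 − rank ∂_3 = (10 − 10) − 0 = 0, and there is no ∂_3, so H_2 = 0.

H_0 = Z,  H_1 = Z/2,  H_2 = 0.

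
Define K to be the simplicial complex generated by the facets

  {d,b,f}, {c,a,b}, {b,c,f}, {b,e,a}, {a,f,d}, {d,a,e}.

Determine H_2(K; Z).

Take the total order a < b < c < d < e < f on the vertex set. Then K (dimension 2) consists of the simplices:

  0-simplices (6): a, b, c, d, e, f
  1-simplices (12): ab, ac, ad, ae, af, bc, bd, be, bf, cf, de, df
  2-simplices (6): abc, abe, ade, adf, bcf, bdf

Hence C_0 ≅ Z^6, C_1 ≅ Z^12, C_2 ≅ Z^6.

Boundary ∂_1: C_1 → C_0 is given by ∂[p,q] = [q] − [p].
This gives a 6×12 integer matrix of rank 5; reducing to Smith normal form yields diagonal entries (1,1,1,1,1).

Boundary ∂_2: C_2 → C_1 acts by ∂[p,q,r] = [q,r] − [p,r] + [p,q]. For instance
  ∂bdf = df − bf + bd,
  ∂abc = bc − ac + ab.
The resulting 12×6 matrix has rank 6, and its Smith normal form has invariant factors (1,1,1,1,1,1).

Computing H_k = (kernel of ∂_k) / (image of ∂_{k+1}):

  H_2: rank ker ∂_2 − rank ∂_3 = (6 − 6) − 0 = 0, and there is no ∂_3, so H_2 = 0.

(K is a triangulation of the cylinder S^1 x I.)

H_2 = 0.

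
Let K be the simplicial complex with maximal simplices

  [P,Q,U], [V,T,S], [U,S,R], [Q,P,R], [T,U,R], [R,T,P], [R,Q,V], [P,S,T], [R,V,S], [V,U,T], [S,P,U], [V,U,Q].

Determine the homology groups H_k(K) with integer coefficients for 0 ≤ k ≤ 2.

K has 7 vertices, 18 edges, 12 triangles.
rank ∂_0 = 0, rank ∂_1 = 6 ⇒ b_0 = 7 − 0 − 6 = 1; all invariant factors of ∂_1 are 1 so no torsion. So H_0 = Z.
rank ∂_1 = 6, rank ∂_2 = 12 ⇒ b_1 = 18 − 6 − 12 = 0; ∂_2 has invariant factor(s) [2] giving torsion. So H_1 = Z_2.
rank ∂_2 = 12, rank ∂_3 = 0 ⇒ b_2 = 12 − 12 − 0 = 0. So H_2 = 0.

H_0 = Z,  H_1 = Z_2,  H_2 = 0.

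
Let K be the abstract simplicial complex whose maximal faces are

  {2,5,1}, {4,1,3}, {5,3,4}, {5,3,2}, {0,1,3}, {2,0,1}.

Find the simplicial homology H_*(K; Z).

H_0 = Z,  H_1 = Z,  H_2 = 0.

We work with the vertex ordering 0 < 1 < 2 < 3 < 4 < 5. The simplices of K, each written with vertices in increasing order, are:

  0-simplices (6): [0], [1], [2], [3], [4], [5]
  1-simplices (12): [0,1], [0,2], [0,3], [1,2], [1,3], [1,4], [1,5], [2,3], [2,5], [3,4], [3,5], [4,5]
  2-simplices (6): [0,1,2], [0,1,3], [1,2,5], [1,3,4], [2,3,5], [3,4,5]

so the chain groups are C_0 ≅ Z^6, C_1 ≅ Z^12, C_2 ≅ Z^6.

The boundary map ∂_1: C_1 → C_0 maps an edge to its endpoints' difference, ∂[p,q] = q − p. For instance
  ∂[0,1] = [1] − [0].
The resulting 6×12 matrix has rank 5, and its Smith normal form has invariant factors (1,1,1,1,1).

∂_2: C_2 → C_1 maps a triangle to the signed sum of its edges. For instance
  ∂[1,2,5] = [2,5] − [1,5] + [1,2],
  ∂[1,3,4] = [3,4] − [1,4] + [1,3].
As a 12×6 matrix over Z this has rank 6, with invariant factors (1,1,1,1,1,1).

Reading off H_k = ker ∂_k / im ∂_{k+1}:

  H_0: rank C_0 − rank ∂_1 = 6 − 5 = 1, and the invariant factors of ∂_1 are all 1, so H_0 ≅ Z.
  H_1: rank ker ∂_1 − rank ∂_2 = (12 − 5) − 6 = 1, and the invariant factors of ∂_2 are all 1, so H_1 ≅ Z.
  H_2: rank ker ∂_2 − rank ∂_3 = (6 − 6) − 0 = 0, and there is no ∂_3, so H_2 ≅ 0.

(K is a triangulation of the cylinder S^1 x I.)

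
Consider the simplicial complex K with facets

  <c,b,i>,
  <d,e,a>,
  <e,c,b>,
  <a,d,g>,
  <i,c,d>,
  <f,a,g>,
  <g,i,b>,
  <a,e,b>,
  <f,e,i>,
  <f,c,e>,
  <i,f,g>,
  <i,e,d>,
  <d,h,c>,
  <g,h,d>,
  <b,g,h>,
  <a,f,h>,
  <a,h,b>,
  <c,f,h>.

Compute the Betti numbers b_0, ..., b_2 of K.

K has 9 vertices, 27 edges, 18 triangles.
rank ∂_0 = 0, rank ∂_1 = 8 ⇒ b_0 = 9 − 0 − 8 = 1; all invariant factors of ∂_1 are 1 so no torsion. So H_0 ≅ Z.
rank ∂_1 = 8, rank ∂_2 = 18 ⇒ b_1 = 27 − 8 − 18 = 1; ∂_2 has invariant factor(s) [2] giving torsion. So H_1 ≅ Z ⊕ Z/2.
rank ∂_2 = 18, rank ∂_3 = 0 ⇒ b_2 = 18 − 18 − 0 = 0. So H_2 ≅ 0.

b_0 = 1, b_1 = 1, b_2 = 0.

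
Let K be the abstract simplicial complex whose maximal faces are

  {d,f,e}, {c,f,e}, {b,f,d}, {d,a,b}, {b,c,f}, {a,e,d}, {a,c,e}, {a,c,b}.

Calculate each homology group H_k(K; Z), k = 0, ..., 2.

H_0 = Z,  H_1 = 0,  H_2 = Z.

Order the vertices as a < b < c < d < e < f. Listing each simplex with vertices in this order, K has dimension 2 with simplices:

  0-simplices (6): a, b, c, d, e, f
  1-simplices (12): ab, ac, ad, ae, bc, bd, bf, ce, cf, de, df, ef
  2-simplices (8): abc, abd, ace, ade, bcf, bdf, cef, def

so the chain groups are C_0 ≅ Z^6, C_1 ≅ Z^12, C_2 ≅ Z^8.

∂_1: C_1 → C_0 maps an edge to its endpoints' difference, ∂[p,q] = q − p.
The resulting 6×12 matrix has rank 5, and its Smith normal form has invariant factors (1,1,1,1,1).

The boundary map ∂_2: C_2 → C_1 maps a triangle to the signed sum of its edges. For instance
  ∂cef = ef − cf + ce,
  ∂abc = bc − ac + ab.
This gives a 12×8 integer matrix of rank 7; reducing to Smith normal form yields diagonal entries (1,1,1,1,1,1,1).

Reading off H_k = ker ∂_k / im ∂_{k+1}:

  H_0: rank C_0 − rank ∂_1 = 6 − 5 = 1, and the invariant factors of ∂_1 are all 1, so H_0 = Z.
  H_1: rank ker ∂_1 − rank ∂_2 = (12 − 5) − 7 = 0, and the invariant factors of ∂_2 are all 1, so H_1 = 0.
  H_2: rank ker ∂_2 − rank ∂_3 = (8 − 7) − 0 = 1, and there is no ∂_3, so H_2 = Z.

(K is a triangulation of the 2-sphere S^2.)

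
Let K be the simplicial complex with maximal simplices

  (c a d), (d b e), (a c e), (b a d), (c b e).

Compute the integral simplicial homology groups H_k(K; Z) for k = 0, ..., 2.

H_0 ≅ Z,  H_1 ≅ Z,  H_2 = 0.

Fix the vertex order a < b < c < d < e and write every simplex with vertices in increasing order. Then dim K = 2 and the simplices of K are:

  0-simplices (5): a, b, c, d, e
  1-simplices (10): ab, ac, ad, ae, bc, bd, be, cd, ce, de
  2-simplices (5): abd, acd, ace, bce, bde

so the chain groups are C_0 ≅ Z^5, C_1 ≅ Z^10, C_2 ≅ Z^5.

Boundary ∂_1: C_1 → C_0 maps an edge to its endpoints' difference, ∂[p,q] = q − p. For instance
  ∂ce = e − c.
The resulting 5×10 matrix has rank 4, and its Smith normal form has invariant factors (1,1,1,1).

∂_2: C_2 → C_1 sends each 2-simplex [p,q,r] to [q,r] − [p,r] + [p,q]. For instance
  ∂abd = bd − ad + ab,
  ∂acd = cd − ad + ac.
As a 10×5 matrix over Z this has rank 5, with invariant factors (1,1,1,1,1).

Now H_k = ker ∂_k / im ∂_{k+1}, so:

  H_0: rank C_0 − rank ∂_1 = 5 − 4 = 1, and the invariant factors of ∂_1 are all 1, so H_0 ≅ Z.
  H_1: rank ker ∂_1 − rank ∂_2 = (10 − 4) − 5 = 1, and the invariant factors of ∂_2 are all 1, so H_1 ≅ Z.
  H_2: rank ker ∂_2 − rank ∂_3 = (5 − 5) − 0 = 0, and there is no ∂_3, so H_2 ≅ 0.

As a check, the Euler characteristic is 5 − 10 + 5 = 0, which agrees with 1 − 1 + 0 = 0.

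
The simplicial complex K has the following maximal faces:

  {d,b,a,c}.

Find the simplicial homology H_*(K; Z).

Take the total order a < b < c < d on the vertex set. Then K (dimension 3) consists of the simplices:

  0-simplices (4): a, b, c, d
  1-simplices (6): ab, ac, ad, bc, bd, cd
  2-simplices (4): abc, abd, acd, bcd
  3-simplices (1): abcd

giving chain groups C_0 ≅ Z^4, C_1 ≅ Z^6, C_2 ≅ Z^4, C_3 ≅ Z^1.

Boundary ∂_1: C_1 → C_0 is given by ∂[p,q] = [q] − [p].
The 4×6 boundary matrix has rank 3 and Smith normal form diag(1,1,1).

Boundary ∂_2: C_2 → C_1 sends each 2-simplex [p,q,r] to [q,r] − [p,r] + [p,q]. For instance
  ∂bcd = cd − bd + bc,
  ∂acd = cd − ad + ac.
This gives a 6×4 integer matrix of rank 3; reducing to Smith normal form yields diagonal entries (1,1,1).

Boundary ∂_3: C_3 → C_2 sends each 3-simplex σ to the alternating sum Σ_i (−1)^i (σ with its i-th vertex removed). For instance
  ∂abcd = bcd − acd + abd − abc.
This gives a 4×1 integer matrix of rank 1; reducing to Smith normal form yields diagonal entries (1).

From H_k ≅ ker(∂_k) / im(∂_{k+1}) we obtain:

  H_0: rank C_0 − rank ∂_1 = 4 − 3 = 1, and the invariant factors of ∂_1 are all 1, so H_0 = Z.
  H_1: rank ker ∂_1 − rank ∂_2 = (6 − 3) − 3 = 0, and the invariant factors of ∂_2 are all 1, so H_1 = 0.
  H_2: rank ker ∂_2 − rank ∂_3 = (4 − 3) − 1 = 0, and the invariant factors of ∂_3 are all 1, so H_2 = 0.
  H_3: rank ker ∂_3 − rank ∂_4 = (1 − 1) − 0 = 0, and there is no ∂_4, so H_3 = 0.

(K is a triangulation of the 3-simplex.)

H_0 = Z,  H_1 = 0,  H_2 = 0,  H_3 = 0.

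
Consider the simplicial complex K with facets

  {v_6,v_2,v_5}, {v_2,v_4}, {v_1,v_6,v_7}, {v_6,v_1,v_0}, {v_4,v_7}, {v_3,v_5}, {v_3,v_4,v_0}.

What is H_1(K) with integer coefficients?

Order the vertices as v_0 < v_1 < v_2 < v_3 < v_4 < v_5 < v_6 < v_7. Listing each simplex with vertices in this order, K has dimension 2 with simplices:

  0-simplices (8): [v_0], [v_1], [v_2], [v_3], [v_4], [v_5], [v_6], [v_7]
  1-simplices (14): [v_0,v_1], [v_0,v_3], [v_0,v_4], [v_0,v_6], [v_1,v_6], [v_1,v_7], [v_2,v_4], [v_2,v_5], [v_2,v_6], [v_3,v_4], [v_3,v_5], [v_4,v_7], [v_5,v_6], [v_6,v_7]
  2-simplices (4): [v_0,v_1,v_6], [v_0,v_3,v_4], [v_1,v_6,v_7], [v_2,v_5,v_6]

giving chain groups C_0 ≅ Z^8, C_1 ≅ Z^14, C_2 ≅ Z^4.

The boundary map ∂_1: C_1 → C_0 sends each edge [p,q] (with p < q) to q − p. For instance
  ∂[v_0,v_3] = [v_3] − [v_0].
This gives a 8×14 integer matrix of rank 7; reducing to Smith normal form yields diagonal entries (1,1,1,1,1,1,1).

The boundary map ∂_2: C_2 → C_1 acts by ∂[p,q,r] = [q,r] − [p,r] + [p,q]. For instance
  ∂[v_0,v_1,v_6] = [v_1,v_6] − [v_0,v_6] + [v_0,v_1],
  ∂[v_1,v_6,v_7] = [v_6,v_7] − [v_1,v_7] + [v_1,v_6].
The 14×4 boundary matrix has rank 4 and Smith normal form diag(1,1,1,1).

Now H_k = ker ∂_k / im ∂_{k+1}, so:

  H_1: rank ker ∂_1 − rank ∂_2 = (14 − 7) − 4 = 3, and the invariant factors of ∂_2 are all 1, so H_1 ≅ Z^3.

H_1 ≅ Z^3.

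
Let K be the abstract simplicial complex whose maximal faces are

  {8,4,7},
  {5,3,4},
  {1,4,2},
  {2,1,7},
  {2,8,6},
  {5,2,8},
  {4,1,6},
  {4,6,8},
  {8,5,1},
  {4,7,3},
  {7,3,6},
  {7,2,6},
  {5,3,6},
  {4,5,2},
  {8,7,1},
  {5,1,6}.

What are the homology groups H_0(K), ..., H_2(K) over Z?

H_0 ≅ Z,  H_1 ≅ Z^2,  H_2 ≅ Z.

Fix the vertex order 1 < 2 < 3 < 4 < 5 < 6 < 7 < 8 and write every simplex with vertices in increasing order. Then dim K = 2 and the simplices of K are:

  0-simplices (8): [1], [2], [3], [4], [5], [6], [7], [8]
  1-simplices (24): (24 of them)
  2-simplices (16): [1,2,4], [1,2,7], [1,4,6], [1,5,6], [1,5,8], [1,7,8], [2,4,5], [2,5,8], [2,6,7], [2,6,8], [3,4,5], [3,4,7], [3,5,6], [3,6,7], [4,6,8], [4,7,8]

so the chain groups are C_0 ≅ Z^8, C_1 ≅ Z^24, C_2 ≅ Z^16.

The boundary map ∂_1: C_1 → C_0 maps an edge to its endpoints' difference, ∂[p,q] = q − p. For instance
  ∂[1,4] = [4] − [1].
This gives a 8×24 integer matrix of rank 7; reducing to Smith normal form yields diagonal entries (1,1,1,1,1,1,1).

∂_2: C_2 → C_1 sends each 2-simplex [p,q,r] to [q,r] − [p,r] + [p,q]. For instance
  ∂[4,6,8] = [6,8] − [4,8] + [4,6],
  ∂[4,7,8] = [7,8] − [4,8] + [4,7].
As a 24×16 matrix over Z this has rank 15, with invariant factors (1,1,1,1,1,1,1,1,1,1,1,1,1,1,1).

Now H_k = ker ∂_k / im ∂_{k+1}, so:

  H_0: rank C_0 − rank ∂_1 = 8 − 7 = 1, and the invariant factors of ∂_1 are all 1, so H_0 = Z.
  H_1: rank ker ∂_1 − rank ∂_2 = (24 − 7) − 15 = 2, and the invariant factors of ∂_2 are all 1, so H_1 = Z^2.
  H_2: rank ker ∂_2 − rank ∂_3 = (16 − 15) − 0 = 1, and there is no ∂_3, so H_2 = Z.

As a check, the Euler characteristic is 8 − 24 + 16 = 0, which agrees with 1 − 2 + 1 = 0.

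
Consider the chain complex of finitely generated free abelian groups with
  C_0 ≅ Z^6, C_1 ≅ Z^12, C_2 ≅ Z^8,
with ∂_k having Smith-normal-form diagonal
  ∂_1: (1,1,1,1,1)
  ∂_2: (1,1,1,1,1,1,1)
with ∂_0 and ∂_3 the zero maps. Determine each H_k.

H_0 ≅ Z,  H_1 = 0,  H_2 ≅ Z.

H_0: b_0 = 6 − 0 − 5 = 1; torsion from ∂_1 factors > 1: none. So H_0 ≅ Z.
H_1: b_1 = 12 − 5 − 7 = 0; torsion from ∂_2 factors > 1: none. So H_1 ≅ 0.
H_2: b_2 = 8 − 7 − 0 = 1; torsion from ∂_3 factors > 1: none. So H_2 ≅ Z.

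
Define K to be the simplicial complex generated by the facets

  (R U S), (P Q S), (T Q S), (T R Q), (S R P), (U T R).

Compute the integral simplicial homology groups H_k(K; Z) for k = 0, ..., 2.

Take the total order P < Q < R < S < T < U on the vertex set. Then K (dimension 2) consists of the simplices:

  0-simplices (6): P, Q, R, S, T, U
  1-simplices (12): PQ, PR, PS, QR, QS, QT, RS, RT, RU, ST, SU, TU
  2-simplices (6): PQS, PRS, QRT, QST, RSU, RTU

giving chain groups C_0 ≅ Z^6, C_1 ≅ Z^12, C_2 ≅ Z^6.

Boundary ∂_1: C_1 → C_0 is given by ∂[p,q] = [q] − [p]. For instance
  ∂PR = R − P.
The resulting 6×12 matrix has rank 5, and its Smith normal form has invariant factors (1,1,1,1,1).

∂_2: C_2 → C_1 acts by ∂[p,q,r] = [q,r] − [p,r] + [p,q]. For instance
  ∂RSU = SU − RU + RS,
  ∂PRS = RS − PS + PR.
The 12×6 boundary matrix has rank 6 and Smith normal form diag(1,1,1,1,1,1).

Reading off H_k = ker ∂_k / im ∂_{k+1}:

  H_0: rank C_0 − rank ∂_1 = 6 − 5 = 1, and the invariant factors of ∂_1 are all 1, so H_0 ≅ Z.
  H_1: rank ker ∂_1 − rank ∂_2 = (12 − 5) − 6 = 1, and the invariant factors of ∂_2 are all 1, so H_1 ≅ Z.
  H_2: rank ker ∂_2 − rank ∂_3 = (6 − 6) − 0 = 0, and there is no ∂_3, so H_2 ≅ 0.

As a check, the Euler characteristic is 6 − 12 + 6 = 0, which agrees with 1 − 1 + 0 = 0.
(K is a triangulation of the cylinder S^1 x I.)

H_0 = Z,  H_1 = Z,  H_2 = 0.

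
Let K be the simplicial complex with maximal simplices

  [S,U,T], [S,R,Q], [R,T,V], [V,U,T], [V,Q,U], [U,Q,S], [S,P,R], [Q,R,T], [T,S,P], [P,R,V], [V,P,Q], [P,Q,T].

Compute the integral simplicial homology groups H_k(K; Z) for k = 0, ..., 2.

Fix the vertex order P < Q < R < S < T < U < V and write every simplex with vertices in increasing order. Then dim K = 2 and the simplices of K are:

  0-simplices (7): P, Q, R, S, T, U, V
  1-simplices (18): PQ, PR, PS, PT, PV, QR, QS, QT, QU, QV, RS, RT, RV, ST, SU, TU, TV, UV
  2-simplices (12): PQT, PQV, PRS, PRV, PST, QRS, QRT, QSU, QUV, RTV, STU, TUV

Hence C_0 ≅ Z^7, C_1 ≅ Z^18, C_2 ≅ Z^12.

The boundary map ∂_1: C_1 → C_0 maps an edge to its endpoints' difference, ∂[p,q] = q − p. For instance
  ∂RS = S − R.
As a 7×18 matrix over Z this has rank 6, with invariant factors (1,1,1,1,1,1).

∂_2: C_2 → C_1 sends each 2-simplex [p,q,r] to [q,r] − [p,r] + [p,q]. For instance
  ∂PRS = RS − PS + PR,
  ∂RTV = TV − RV + RT.
This gives a 18×12 integer matrix of rank 12; reducing to Smith normal form yields diagonal entries (1,1,1,1,1,1,1,1,1,1,1,2).

From H_k ≅ ker(∂_k) / im(∂_{k+1}) we obtain:

  H_0: rank C_0 − rank ∂_1 = 7 − 6 = 1, and the invariant factors of ∂_1 are all 1, so H_0 ≅ Z.
  H_1: rank ker ∂_1 − rank ∂_2 = (18 − 6) − 12 = 0, and ∂_2 has invariant factor 2 > 1, so H_1 ≅ Z/2.
  H_2: rank ker ∂_2 − rank ∂_3 = (12 − 12) − 0 = 0, and there is no ∂_3, so H_2 ≅ 0.

As a check, the Euler characteristic is 7 − 18 + 12 = 1, which agrees with 1 − 0 + 0 = 1.

H_0 ≅ Z,  H_1 ≅ Z/2,  H_2 = 0.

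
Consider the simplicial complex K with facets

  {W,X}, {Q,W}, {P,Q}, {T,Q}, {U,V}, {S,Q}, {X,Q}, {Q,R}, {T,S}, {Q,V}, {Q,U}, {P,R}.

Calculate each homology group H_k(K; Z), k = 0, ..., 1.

We work with the vertex ordering P < Q < R < S < T < U < V < W < X. The simplices of K, each written with vertices in increasing order, are:

  0-simplices (9): P, Q, R, S, T, U, V, W, X
  1-simplices (12): PQ, PR, QR, QS, QT, QU, QV, QW, QX, ST, UV, WX

giving chain groups C_0 ≅ Z^9, C_1 ≅ Z^12.

Boundary ∂_1: C_1 → C_0 sends each edge [p,q] (with p < q) to q − p. For instance
  ∂QW = W − Q.
As a 9×12 matrix over Z this has rank 8, with invariant factors (1,1,1,1,1,1,1,1).

From H_k ≅ ker(∂_k) / im(∂_{k+1}) we obtain:

  H_0: rank C_0 − rank ∂_1 = 9 − 8 = 1, and the invariant factors of ∂_1 are all 1, so H_0 = Z.
  H_1: rank ker ∂_1 − rank ∂_2 = (12 − 8) − 0 = 4, and there is no ∂_2, so H_1 = Z^4.

(K is a triangulation of a wedge of 4 circles.)

H_0 = Z,  H_1 = Z^4.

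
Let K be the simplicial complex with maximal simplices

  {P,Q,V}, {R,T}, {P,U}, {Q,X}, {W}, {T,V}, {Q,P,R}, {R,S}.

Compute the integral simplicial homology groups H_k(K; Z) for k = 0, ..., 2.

H_0 ≅ Z^2,  H_1 ≅ Z,  H_2 = 0.

We work with the vertex ordering P < Q < R < S < T < U < V < W < X. The simplices of K, each written with vertices in increasing order, are:

  0-simplices (9): P, Q, R, S, T, U, V, W, X
  1-simplices (10): PQ, PR, PU, PV, QR, QV, QX, RS, RT, TV
  2-simplices (2): PQR, PQV

Hence C_0 ≅ Z^9, C_1 ≅ Z^10, C_2 ≅ Z^2.

Boundary ∂_1: C_1 → C_0 is given by ∂[p,q] = [q] − [p]. For instance
  ∂PQ = Q − P.
As a 9×10 matrix over Z this has rank 7, with invariant factors (1,1,1,1,1,1,1).

The boundary map ∂_2: C_2 → C_1 sends each 2-simplex [p,q,r] to [q,r] − [p,r] + [p,q]. For instance
  ∂PQR = QR − PR + PQ,
  ∂PQV = QV − PV + PQ.
The resulting 10×2 matrix has rank 2, and its Smith normal form has invariant factors (1,1).

Computing H_k = (kernel of ∂_k) / (image of ∂_{k+1}):

  H_0: rank C_0 − rank ∂_1 = 9 − 7 = 2, and the invariant factors of ∂_1 are all 1, so H_0 = Z^2.
  H_1: rank ker ∂_1 − rank ∂_2 = (10 − 7) − 2 = 1, and the invariant factors of ∂_2 are all 1, so H_1 = Z.
  H_2: rank ker ∂_2 − rank ∂_3 = (2 − 2) − 0 = 0, and there is no ∂_3, so H_2 = 0.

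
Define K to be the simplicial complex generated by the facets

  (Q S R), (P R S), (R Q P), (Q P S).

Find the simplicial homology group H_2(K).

H_2 ≅ Z.

We work with the vertex ordering P < Q < R < S. The simplices of K, each written with vertices in increasing order, are:

  0-simplices (4): P, Q, R, S
  1-simplices (6): PQ, PR, PS, QR, QS, RS
  2-simplices (4): PQR, PQS, PRS, QRS

so the chain groups are C_0 ≅ Z^4, C_1 ≅ Z^6, C_2 ≅ Z^4.

The boundary map ∂_1: C_1 → C_0 is given by ∂[p,q] = [q] − [p]. For instance
  ∂QR = R − Q.
The resulting 4×6 matrix has rank 3, and its Smith normal form has invariant factors (1,1,1).

∂_2: C_2 → C_1 maps a triangle to the signed sum of its edges. For instance
  ∂PQR = QR − PR + PQ,
  ∂QRS = RS − QS + QR.
The 6×4 boundary matrix has rank 3 and Smith normal form diag(1,1,1).

From H_k ≅ ker(∂_k) / im(∂_{k+1}) we obtain:

  H_2: rank ker ∂_2 − rank ∂_3 = (4 − 3) − 0 = 1, and there is no ∂_3, so H_2 = Z.

(K is a triangulation of the 2-sphere S^2.)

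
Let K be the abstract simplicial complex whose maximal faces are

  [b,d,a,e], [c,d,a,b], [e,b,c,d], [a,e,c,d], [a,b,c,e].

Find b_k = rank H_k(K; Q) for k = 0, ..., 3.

K has 5 vertices, 10 edges, 10 triangles, 5 3-simplices.
rank ∂_0 = 0, rank ∂_1 = 4 ⇒ b_0 = 5 − 0 − 4 = 1; all invariant factors of ∂_1 are 1 so no torsion. So H_0 = Z.
rank ∂_1 = 4, rank ∂_2 = 6 ⇒ b_1 = 10 − 4 − 6 = 0; all invariant factors of ∂_2 are 1 so no torsion. So H_1 = 0.
rank ∂_2 = 6, rank ∂_3 = 4 ⇒ b_2 = 10 − 6 − 4 = 0; all invariant factors of ∂_3 are 1 so no torsion. So H_2 = 0.
rank ∂_3 = 4, rank ∂_4 = 0 ⇒ b_3 = 5 − 4 − 0 = 1. So H_3 = Z.

b_0 = 1, b_1 = 0, b_2 = 0, b_3 = 1.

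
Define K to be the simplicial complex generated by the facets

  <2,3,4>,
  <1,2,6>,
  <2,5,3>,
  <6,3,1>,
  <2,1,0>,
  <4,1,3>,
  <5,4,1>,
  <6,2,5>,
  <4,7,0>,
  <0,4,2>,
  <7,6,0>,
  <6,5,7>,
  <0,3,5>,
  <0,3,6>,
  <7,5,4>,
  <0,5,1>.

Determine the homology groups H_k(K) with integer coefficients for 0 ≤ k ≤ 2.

H_0 ≅ Z,  H_1 ≅ Z^2,  H_2 ≅ Z.

K has 8 vertices, 24 edges, 16 triangles.
rank ∂_0 = 0, rank ∂_1 = 7 ⇒ b_0 = 8 − 0 − 7 = 1; all invariant factors of ∂_1 are 1 so no torsion. So H_0 ≅ Z.
rank ∂_1 = 7, rank ∂_2 = 15 ⇒ b_1 = 24 − 7 − 15 = 2; all invariant factors of ∂_2 are 1 so no torsion. So H_1 ≅ Z^2.
rank ∂_2 = 15, rank ∂_3 = 0 ⇒ b_2 = 16 − 15 − 0 = 1. So H_2 ≅ Z.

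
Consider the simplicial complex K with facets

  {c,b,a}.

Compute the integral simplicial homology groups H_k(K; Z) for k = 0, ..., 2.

Take the total order a < b < c on the vertex set. Then K (dimension 2) consists of the simplices:

  0-simplices (3): a, b, c
  1-simplices (3): ab, ac, bc
  2-simplices (1): abc

Hence C_0 ≅ Z^3, C_1 ≅ Z^3, C_2 ≅ Z^1.

∂_1: C_1 → C_0 is given by ∂[p,q] = [q] − [p]. For instance
  ∂ac = c − a.
This gives a 3×3 integer matrix of rank 2; reducing to Smith normal form yields diagonal entries (1,1).

The boundary map ∂_2: C_2 → C_1 acts by ∂[p,q,r] = [q,r] − [p,r] + [p,q]. For instance
  ∂abc = bc − ac + ab.
The 3×1 boundary matrix has rank 1 and Smith normal form diag(1).

Now H_k = ker ∂_k / im ∂_{k+1}, so:

  H_0: rank C_0 − rank ∂_1 = 3 − 2 = 1, and the invariant factors of ∂_1 are all 1, so H_0 ≅ Z.
  H_1: rank ker ∂_1 − rank ∂_2 = (3 − 2) − 1 = 0, and the invariant factors of ∂_2 are all 1, so H_1 ≅ 0.
  H_2: rank ker ∂_2 − rank ∂_3 = (1 − 1) − 0 = 0, and there is no ∂_3, so H_2 ≅ 0.

As a check, the Euler characteristic is 3 − 3 + 1 = 1, which agrees with 1 − 0 + 0 = 1.
(K is a triangulation of the 2-simplex.)

H_0 = Z,  H_1 = 0,  H_2 = 0.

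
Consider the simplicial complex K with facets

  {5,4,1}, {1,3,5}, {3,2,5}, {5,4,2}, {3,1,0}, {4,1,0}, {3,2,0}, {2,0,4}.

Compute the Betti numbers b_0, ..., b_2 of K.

K has 6 vertices, 12 edges, 8 triangles.
rank ∂_0 = 0, rank ∂_1 = 5 ⇒ b_0 = 6 − 0 − 5 = 1; all invariant factors of ∂_1 are 1 so no torsion. So H_0 = Z.
rank ∂_1 = 5, rank ∂_2 = 7 ⇒ b_1 = 12 − 5 − 7 = 0; all invariant factors of ∂_2 are 1 so no torsion. So H_1 = 0.
rank ∂_2 = 7, rank ∂_3 = 0 ⇒ b_2 = 8 − 7 − 0 = 1. So H_2 = Z.

b_0 = 1, b_1 = 0, b_2 = 1.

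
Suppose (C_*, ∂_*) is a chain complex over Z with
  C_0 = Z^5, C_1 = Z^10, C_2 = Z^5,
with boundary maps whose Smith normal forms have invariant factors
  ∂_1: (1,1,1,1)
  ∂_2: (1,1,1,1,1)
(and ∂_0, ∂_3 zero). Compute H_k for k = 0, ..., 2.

H_0 ≅ Z,  H_1 ≅ Z,  H_2 = 0.

H_0: b_0 = 5 − 0 − 4 = 1; torsion from ∂_1 factors > 1: none. So H_0 ≅ Z.
H_1: b_1 = 10 − 4 − 5 = 1; torsion from ∂_2 factors > 1: none. So H_1 ≅ Z.
H_2: b_2 = 5 − 5 − 0 = 0; torsion from ∂_3 factors > 1: none. So H_2 ≅ 0.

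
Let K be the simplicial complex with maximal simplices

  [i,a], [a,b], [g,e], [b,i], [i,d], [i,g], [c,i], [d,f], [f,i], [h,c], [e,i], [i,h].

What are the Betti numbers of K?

K has 9 vertices, 12 edges.
rank ∂_0 = 0, rank ∂_1 = 8 ⇒ b_0 = 9 − 0 − 8 = 1; all invariant factors of ∂_1 are 1 so no torsion. So H_0 = Z.
rank ∂_1 = 8, rank ∂_2 = 0 ⇒ b_1 = 12 − 8 − 0 = 4. So H_1 = Z^4.

b_0 = 1, b_1 = 4.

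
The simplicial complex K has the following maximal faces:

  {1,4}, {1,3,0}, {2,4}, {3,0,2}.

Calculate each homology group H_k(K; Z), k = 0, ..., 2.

Take the total order 0 < 1 < 2 < 3 < 4 on the vertex set. Then K (dimension 2) consists of the simplices:

  0-simplices (5): [0], [1], [2], [3], [4]
  1-simplices (7): [0,1], [0,2], [0,3], [1,3], [1,4], [2,3], [2,4]
  2-simplices (2): [0,1,3], [0,2,3]

Hence C_0 ≅ Z^5, C_1 ≅ Z^7, C_2 ≅ Z^2.

Boundary ∂_1: C_1 → C_0 maps an edge to its endpoints' difference, ∂[p,q] = q − p. For instance
  ∂[0,2] = [2] − [0].
As a 5×7 matrix over Z this has rank 4, with invariant factors (1,1,1,1).

Boundary ∂_2: C_2 → C_1 sends each 2-simplex [p,q,r] to [q,r] − [p,r] + [p,q]. For instance
  ∂[0,1,3] = [1,3] − [0,3] + [0,1],
  ∂[0,2,3] = [2,3] − [0,3] + [0,2].
The resulting 7×2 matrix has rank 2, and its Smith normal form has invariant factors (1,1).

From H_k ≅ ker(∂_k) / im(∂_{k+1}) we obtain:

  H_0: rank C_0 − rank ∂_1 = 5 − 4 = 1, and the invariant factors of ∂_1 are all 1, so H_0 ≅ Z.
  H_1: rank ker ∂_1 − rank ∂_2 = (7 − 4) − 2 = 1, and the invariant factors of ∂_2 are all 1, so H_1 ≅ Z.
  H_2: rank ker ∂_2 − rank ∂_3 = (2 − 2) − 0 = 0, and there is no ∂_3, so H_2 ≅ 0.

As a check, the Euler characteristic is 5 − 7 + 2 = 0, which agrees with 1 − 1 + 0 = 0.

H_0 ≅ Z,  H_1 ≅ Z,  H_2 = 0.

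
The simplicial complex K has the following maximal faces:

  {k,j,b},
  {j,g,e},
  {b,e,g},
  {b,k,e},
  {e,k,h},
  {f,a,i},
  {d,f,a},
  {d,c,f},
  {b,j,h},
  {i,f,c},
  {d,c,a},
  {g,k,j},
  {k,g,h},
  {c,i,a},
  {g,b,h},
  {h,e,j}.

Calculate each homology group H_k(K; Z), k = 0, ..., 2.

H_0 = Z^2,  H_1 = Z/2,  H_2 = Z.

Fix the vertex order a < b < c < d < e < f < g < h < i < j < k and write every simplex with vertices in increasing order. Then dim K = 2 and the simplices of K are:

  0-simplices (11): a, b, c, d, e, f, g, h, i, j, k
  1-simplices (24): ac, ad, af, ai, be, bg, bh, bj, bk, cd, cf, ci, df, eg, eh, ej, ek, fi, gh, gj, gk, hj, hk, jk
  2-simplices (16): acd, aci, adf, afi, beg, bek, bgh, bhj, bjk, cdf, cfi, egj, ehj, ehk, ghk, gjk

Hence C_0 ≅ Z^11, C_1 ≅ Z^24, C_2 ≅ Z^16.

The boundary map ∂_1: C_1 → C_0 maps an edge to its endpoints' difference, ∂[p,q] = q − p.
The resulting 11×24 matrix has rank 9, and its Smith normal form has invariant factors (1,1,1,1,1,1,1,1,1).

The boundary map ∂_2: C_2 → C_1 maps a triangle to the signed sum of its edges. For instance
  ∂gjk = jk − gk + gj,
  ∂egj = gj − ej + eg.
This gives a 24×16 integer matrix of rank 15; reducing to Smith normal form yields diagonal entries (1,1,1,1,1,1,1,1,1,1,1,1,1,1,2).

Now H_k = ker ∂_k / im ∂_{k+1}, so:

  H_0: rank C_0 − rank ∂_1 = 11 − 9 = 2, and the invariant factors of ∂_1 are all 1, so H_0 ≅ Z^2.
  H_1: rank ker ∂_1 − rank ∂_2 = (24 − 9) − 15 = 0, and ∂_2 has invariant factor 2 > 1, so H_1 ≅ Z/2.
  H_2: rank ker ∂_2 − rank ∂_3 = (16 − 15) − 0 = 1, and there is no ∂_3, so H_2 ≅ Z.

As a check, the Euler characteristic is 11 − 24 + 16 = 3, which agrees with 2 − 0 + 1 = 3.
(K is a triangulation of the disjoint union of the real projective plane RP^2 and the 2-sphere S^2.)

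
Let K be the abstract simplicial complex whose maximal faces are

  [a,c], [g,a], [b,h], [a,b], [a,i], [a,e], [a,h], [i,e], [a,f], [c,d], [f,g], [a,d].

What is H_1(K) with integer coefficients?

H_1 ≅ Z^4.

K has 9 vertices, 12 edges.
rank ∂_1 = 8, rank ∂_2 = 0 ⇒ b_1 = 12 − 8 − 0 = 4. So H_1 = Z^4.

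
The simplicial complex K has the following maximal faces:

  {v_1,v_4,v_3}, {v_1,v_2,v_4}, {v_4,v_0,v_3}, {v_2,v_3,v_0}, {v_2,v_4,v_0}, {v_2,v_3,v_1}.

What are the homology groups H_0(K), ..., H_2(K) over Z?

Take the total order v_0 < v_1 < v_2 < v_3 < v_4 on the vertex set. Then K (dimension 2) consists of the simplices:

  0-simplices (5): [v_0], [v_1], [v_2], [v_3], [v_4]
  1-simplices (9): [v_0,v_2], [v_0,v_3], [v_0,v_4], [v_1,v_2], [v_1,v_3], [v_1,v_4], [v_2,v_3], [v_2,v_4], [v_3,v_4]
  2-simplices (6): [v_0,v_2,v_3], [v_0,v_2,v_4], [v_0,v_3,v_4], [v_1,v_2,v_3], [v_1,v_2,v_4], [v_1,v_3,v_4]

giving chain groups C_0 ≅ Z^5, C_1 ≅ Z^9, C_2 ≅ Z^6.

Boundary ∂_1: C_1 → C_0 maps an edge to its endpoints' difference, ∂[p,q] = q − p. For instance
  ∂[v_0,v_3] = [v_3] − [v_0].
As a 5×9 matrix over Z this has rank 4, with invariant factors (1,1,1,1).

The boundary map ∂_2: C_2 → C_1 sends each 2-simplex [p,q,r] to [q,r] − [p,r] + [p,q]. For instance
  ∂[v_0,v_2,v_3] = [v_2,v_3] − [v_0,v_3] + [v_0,v_2],
  ∂[v_1,v_2,v_3] = [v_2,v_3] − [v_1,v_3] + [v_1,v_2].
As a 9×6 matrix over Z this has rank 5, with invariant factors (1,1,1,1,1).

Reading off H_k = ker ∂_k / im ∂_{k+1}:

  H_0: rank C_0 − rank ∂_1 = 5 − 4 = 1, and the invariant factors of ∂_1 are all 1, so H_0 = Z.
  H_1: rank ker ∂_1 − rank ∂_2 = (9 − 4) − 5 = 0, and the invariant factors of ∂_2 are all 1, so H_1 = 0.
  H_2: rank ker ∂_2 − rank ∂_3 = (6 − 5) − 0 = 1, and there is no ∂_3, so H_2 = Z.

As a check, the Euler characteristic is 5 − 9 + 6 = 2, which agrees with 1 − 0 + 1 = 2.
(K is a triangulation of the 2-sphere S^2.)

H_0 = Z,  H_1 = 0,  H_2 = Z.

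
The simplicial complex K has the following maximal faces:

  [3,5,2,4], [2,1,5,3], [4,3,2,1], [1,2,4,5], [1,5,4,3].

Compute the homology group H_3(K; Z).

Fix the vertex order 1 < 2 < 3 < 4 < 5 and write every simplex with vertices in increasing order. Then dim K = 3 and the simplices of K are:

  0-simplices (5): [1], [2], [3], [4], [5]
  1-simplices (10): [1,2], [1,3], [1,4], [1,5], [2,3], [2,4], [2,5], [3,4], [3,5], [4,5]
  2-simplices (10): [1,2,3], [1,2,4], [1,2,5], [1,3,4], [1,3,5], [1,4,5], [2,3,4], [2,3,5], [2,4,5], [3,4,5]
  3-simplices (5): [1,2,3,4], [1,2,3,5], [1,2,4,5], [1,3,4,5], [2,3,4,5]

Hence C_0 ≅ Z^5, C_1 ≅ Z^10, C_2 ≅ Z^10, C_3 ≅ Z^5.

Boundary ∂_1: C_1 → C_0 is given by ∂[p,q] = [q] − [p].
The 5×10 boundary matrix has rank 4 and Smith normal form diag(1,1,1,1).

Boundary ∂_2: C_2 → C_1 sends each 2-simplex [p,q,r] to [q,r] − [p,r] + [p,q]. For instance
  ∂[1,2,5] = [2,5] − [1,5] + [1,2],
  ∂[1,2,4] = [2,4] − [1,4] + [1,2].
The resulting 10×10 matrix has rank 6, and its Smith normal form has invariant factors (1,1,1,1,1,1).

∂_3: C_3 → C_2 sends each 3-simplex σ to the alternating sum Σ_i (−1)^i (σ with its i-th vertex removed). For instance
  ∂[1,2,3,4] = [2,3,4] − [1,3,4] + [1,2,4] − [1,2,3],
  ∂[2,3,4,5] = [3,4,5] − [2,4,5] + [2,3,5] − [2,3,4].
The 10×5 boundary matrix has rank 4 and Smith normal form diag(1,1,1,1).

Now H_k = ker ∂_k / im ∂_{k+1}, so:

  H_3: rank ker ∂_3 − rank ∂_4 = (5 − 4) − 0 = 1, and there is no ∂_4, so H_3 = Z.

H_3 ≅ Z.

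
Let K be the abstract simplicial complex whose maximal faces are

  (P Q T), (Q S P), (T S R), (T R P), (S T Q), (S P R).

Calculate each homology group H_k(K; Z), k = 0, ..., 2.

Fix the vertex order P < Q < R < S < T and write every simplex with vertices in increasing order. Then dim K = 2 and the simplices of K are:

  0-simplices (5): P, Q, R, S, T
  1-simplices (9): PQ, PR, PS, PT, QS, QT, RS, RT, ST
  2-simplices (6): PQS, PQT, PRS, PRT, QST, RST

Hence C_0 ≅ Z^5, C_1 ≅ Z^9, C_2 ≅ Z^6.

∂_1: C_1 → C_0 is given by ∂[p,q] = [q] − [p]. For instance
  ∂RS = S − R.
As a 5×9 matrix over Z this has rank 4, with invariant factors (1,1,1,1).

∂_2: C_2 → C_1 maps a triangle to the signed sum of its edges. For instance
  ∂PQS = QS − PS + PQ,
  ∂PRT = RT − PT + PR.
This gives a 9×6 integer matrix of rank 5; reducing to Smith normal form yields diagonal entries (1,1,1,1,1).

Now H_k = ker ∂_k / im ∂_{k+1}, so:

  H_0: rank C_0 − rank ∂_1 = 5 − 4 = 1, and the invariant factors of ∂_1 are all 1, so H_0 ≅ Z.
  H_1: rank ker ∂_1 − rank ∂_2 = (9 − 4) − 5 = 0, and the invariant factors of ∂_2 are all 1, so H_1 ≅ 0.
  H_2: rank ker ∂_2 − rank ∂_3 = (6 − 5) − 0 = 1, and there is no ∂_3, so H_2 ≅ Z.

H_0 = Z,  H_1 = 0,  H_2 = Z.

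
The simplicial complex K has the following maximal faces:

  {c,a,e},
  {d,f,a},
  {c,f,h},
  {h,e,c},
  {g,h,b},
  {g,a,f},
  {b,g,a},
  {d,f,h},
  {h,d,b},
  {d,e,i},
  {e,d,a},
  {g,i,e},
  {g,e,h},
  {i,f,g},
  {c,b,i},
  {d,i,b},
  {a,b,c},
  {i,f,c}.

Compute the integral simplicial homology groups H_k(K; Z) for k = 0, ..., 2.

H_0 = Z,  H_1 = Z^2,  H_2 = Z.

K has 9 vertices, 27 edges, 18 triangles.
rank ∂_0 = 0, rank ∂_1 = 8 ⇒ b_0 = 9 − 0 − 8 = 1; all invariant factors of ∂_1 are 1 so no torsion. So H_0 ≅ Z.
rank ∂_1 = 8, rank ∂_2 = 17 ⇒ b_1 = 27 − 8 − 17 = 2; all invariant factors of ∂_2 are 1 so no torsion. So H_1 ≅ Z^2.
rank ∂_2 = 17, rank ∂_3 = 0 ⇒ b_2 = 18 − 17 − 0 = 1. So H_2 ≅ Z.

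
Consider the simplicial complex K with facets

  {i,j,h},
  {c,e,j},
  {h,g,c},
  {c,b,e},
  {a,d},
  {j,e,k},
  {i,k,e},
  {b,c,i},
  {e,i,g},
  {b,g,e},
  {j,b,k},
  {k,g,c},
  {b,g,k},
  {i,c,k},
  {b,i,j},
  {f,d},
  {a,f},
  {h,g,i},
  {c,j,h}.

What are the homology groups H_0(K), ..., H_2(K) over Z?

H_0 ≅ Z^2,  H_1 ≅ Z^3,  H_2 ≅ Z.

Take the total order a < b < c < d < e < f < g < h < i < j < k on the vertex set. Then K (dimension 2) consists of the simplices:

  0-simplices (11): a, b, c, d, e, f, g, h, i, j, k
  1-simplices (27): ad, af, bc, be, bg, bi, bj, bk, ce, cg, ch, ci, cj, ck, df, eg, ei, ej, ek, gh, gi, gk, hi, hj, ij, ik, jk
  2-simplices (16): bce, bci, beg, bgk, bij, bjk, cej, cgh, cgk, chj, cik, egi, eik, ejk, ghi, hij

so the chain groups are C_0 ≅ Z^11, C_1 ≅ Z^27, C_2 ≅ Z^16.

Boundary ∂_1: C_1 → C_0 is given by ∂[p,q] = [q] − [p]. For instance
  ∂ck = k − c.
The 11×27 boundary matrix has rank 9 and Smith normal form diag(1,1,1,1,1,1,1,1,1).

Boundary ∂_2: C_2 → C_1 sends each 2-simplex [p,q,r] to [q,r] − [p,r] + [p,q]. For instance
  ∂cik = ik − ck + ci,
  ∂egi = gi − ei + eg.
As a 27×16 matrix over Z this has rank 15, with invariant factors (1,1,1,1,1,1,1,1,1,1,1,1,1,1,1).

From H_k ≅ ker(∂_k) / im(∂_{k+1}) we obtain:

  H_0: rank C_0 − rank ∂_1 = 11 − 9 = 2, and the invariant factors of ∂_1 are all 1, so H_0 = Z^2.
  H_1: rank ker ∂_1 − rank ∂_2 = (27 − 9) − 15 = 3, and the invariant factors of ∂_2 are all 1, so H_1 = Z^3.
  H_2: rank ker ∂_2 − rank ∂_3 = (16 − 15) − 0 = 1, and there is no ∂_3, so H_2 = Z.

(K is a triangulation of the disjoint union of the torus T^2 and the circle S^1.)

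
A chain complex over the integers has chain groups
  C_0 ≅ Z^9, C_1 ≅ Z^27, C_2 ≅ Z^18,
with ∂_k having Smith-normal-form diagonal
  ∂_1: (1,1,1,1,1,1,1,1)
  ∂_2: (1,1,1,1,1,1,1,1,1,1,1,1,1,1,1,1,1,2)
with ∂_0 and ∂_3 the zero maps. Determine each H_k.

H_0 ≅ Z,  H_1 ≅ Z ⊕ Z/2Z,  H_2 = 0.

H_0: b_0 = 9 − 0 − 8 = 1; torsion from ∂_1 factors > 1: none. So H_0 ≅ Z.
H_1: b_1 = 27 − 8 − 18 = 1; torsion from ∂_2 factors > 1: [2]. So H_1 ≅ Z ⊕ Z/2Z.
H_2: b_2 = 18 − 18 − 0 = 0; torsion from ∂_3 factors > 1: none. So H_2 ≅ 0.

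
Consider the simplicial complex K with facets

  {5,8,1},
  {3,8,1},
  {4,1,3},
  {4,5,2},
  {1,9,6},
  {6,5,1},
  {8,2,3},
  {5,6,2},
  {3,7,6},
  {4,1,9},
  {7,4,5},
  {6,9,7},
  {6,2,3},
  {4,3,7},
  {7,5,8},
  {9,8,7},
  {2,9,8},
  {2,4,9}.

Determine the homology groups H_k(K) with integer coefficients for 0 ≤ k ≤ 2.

H_0 ≅ Z,  H_1 ≅ Z^2,  H_2 ≅ Z.

We work with the vertex ordering 1 < 2 < 3 < 4 < 5 < 6 < 7 < 8 < 9. The simplices of K, each written with vertices in increasing order, are:

  0-simplices (9): [1], [2], [3], [4], [5], [6], [7], [8], [9]
  1-simplices (27): (27 of them)
  2-simplices (18): [1,3,4], [1,3,8], [1,4,9], [1,5,6], [1,5,8], [1,6,9], [2,3,6], [2,3,8], [2,4,5], [2,4,9], [2,5,6], [2,8,9], [3,4,7], [3,6,7], [4,5,7], [5,7,8], [6,7,9], [7,8,9]

Hence C_0 ≅ Z^9, C_1 ≅ Z^27, C_2 ≅ Z^18.

The boundary map ∂_1: C_1 → C_0 is given by ∂[p,q] = [q] − [p].
This gives a 9×27 integer matrix of rank 8; reducing to Smith normal form yields diagonal entries (1,1,1,1,1,1,1,1).

The boundary map ∂_2: C_2 → C_1 maps a triangle to the signed sum of its edges. For instance
  ∂[1,5,8] = [5,8] − [1,8] + [1,5],
  ∂[1,3,8] = [3,8] − [1,8] + [1,3].
The 27×18 boundary matrix has rank 17 and Smith normal form diag(1,1,1,1,1,1,1,1,1,1,1,1,1,1,1,1,1).

Computing H_k = (kernel of ∂_k) / (image of ∂_{k+1}):

  H_0: rank C_0 − rank ∂_1 = 9 − 8 = 1, and the invariant factors of ∂_1 are all 1, so H_0 ≅ Z.
  H_1: rank ker ∂_1 − rank ∂_2 = (27 − 8) − 17 = 2, and the invariant factors of ∂_2 are all 1, so H_1 ≅ Z^2.
  H_2: rank ker ∂_2 − rank ∂_3 = (18 − 17) − 0 = 1, and there is no ∂_3, so H_2 ≅ Z.

(K is a triangulation of the torus T^2.)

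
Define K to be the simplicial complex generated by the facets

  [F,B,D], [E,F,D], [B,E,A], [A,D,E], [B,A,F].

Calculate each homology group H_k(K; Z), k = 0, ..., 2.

Order the vertices as A < B < D < E < F. Listing each simplex with vertices in this order, K has dimension 2 with simplices:

  0-simplices (5): A, B, D, E, F
  1-simplices (10): AB, AD, AE, AF, BD, BE, BF, DE, DF, EF
  2-simplices (5): ABE, ABF, ADE, BDF, DEF

Hence C_0 ≅ Z^5, C_1 ≅ Z^10, C_2 ≅ Z^5.

Boundary ∂_1: C_1 → C_0 is given by ∂[p,q] = [q] − [p].
This gives a 5×10 integer matrix of rank 4; reducing to Smith normal form yields diagonal entries (1,1,1,1).

∂_2: C_2 → C_1 acts by ∂[p,q,r] = [q,r] − [p,r] + [p,q]. For instance
  ∂ADE = DE − AE + AD,
  ∂BDF = DF − BF + BD.
The resulting 10×5 matrix has rank 5, and its Smith normal form has invariant factors (1,1,1,1,1).

Reading off H_k = ker ∂_k / im ∂_{k+1}:

  H_0: rank C_0 − rank ∂_1 = 5 − 4 = 1, and the invariant factors of ∂_1 are all 1, so H_0 = Z.
  H_1: rank ker ∂_1 − rank ∂_2 = (10 − 4) − 5 = 1, and the invariant factors of ∂_2 are all 1, so H_1 = Z.
  H_2: rank ker ∂_2 − rank ∂_3 = (5 − 5) − 0 = 0, and there is no ∂_3, so H_2 = 0.

H_0 = Z,  H_1 = Z,  H_2 = 0.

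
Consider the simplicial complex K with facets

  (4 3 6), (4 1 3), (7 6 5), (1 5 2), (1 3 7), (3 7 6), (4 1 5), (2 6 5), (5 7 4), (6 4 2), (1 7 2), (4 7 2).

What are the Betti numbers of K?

We work with the vertex ordering 1 < 2 < 3 < 4 < 5 < 6 < 7. The simplices of K, each written with vertices in increasing order, are:

  0-simplices (7): [1], [2], [3], [4], [5], [6], [7]
  1-simplices (18): [1,2], [1,3], [1,4], [1,5], [1,7], [2,4], [2,5], [2,6], [2,7], [3,4], [3,6], [3,7], [4,5], [4,6], [4,7], [5,6], [5,7], [6,7]
  2-simplices (12): [1,2,5], [1,2,7], [1,3,4], [1,3,7], [1,4,5], [2,4,6], [2,4,7], [2,5,6], [3,4,6], [3,6,7], [4,5,7], [5,6,7]

so the chain groups are C_0 ≅ Z^7, C_1 ≅ Z^18, C_2 ≅ Z^12.

Boundary ∂_1: C_1 → C_0 sends each edge [p,q] (with p < q) to q − p. For instance
  ∂[1,7] = [7] − [1].
This gives a 7×18 integer matrix of rank 6; reducing to Smith normal form yields diagonal entries (1,1,1,1,1,1).

∂_2: C_2 → C_1 acts by ∂[p,q,r] = [q,r] − [p,r] + [p,q]. For instance
  ∂[1,4,5] = [4,5] − [1,5] + [1,4],
  ∂[1,3,7] = [3,7] − [1,7] + [1,3].
As a 18×12 matrix over Z this has rank 12, with invariant factors (1,1,1,1,1,1,1,1,1,1,1,2).

Now H_k = ker ∂_k / im ∂_{k+1}, so:

  H_0: rank C_0 − rank ∂_1 = 7 − 6 = 1, and the invariant factors of ∂_1 are all 1, so H_0 = Z.
  H_1: rank ker ∂_1 − rank ∂_2 = (18 − 6) − 12 = 0, and ∂_2 has invariant factor 2 > 1, so H_1 = Z/2Z.
  H_2: rank ker ∂_2 − rank ∂_3 = (12 − 12) − 0 = 0, and there is no ∂_3, so H_2 = 0.

Hence the Betti numbers are b_0 = 1, b_1 = 0, b_2 = 0.

b_0 = 1, b_1 = 0, b_2 = 0.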